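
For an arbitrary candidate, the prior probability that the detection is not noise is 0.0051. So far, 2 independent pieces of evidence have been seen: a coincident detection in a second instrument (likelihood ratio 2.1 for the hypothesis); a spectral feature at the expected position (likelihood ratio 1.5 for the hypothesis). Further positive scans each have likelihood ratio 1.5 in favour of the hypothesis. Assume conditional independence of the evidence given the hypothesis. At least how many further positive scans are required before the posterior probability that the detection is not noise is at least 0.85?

Prior odds = 0.0051/0.9949 = 51/9949.
Combined Bayes factor of the evidence already in hand = 2.1 × 1.5 = 3.15.
Odds after that evidence = (51/9949) × 3.15 = 3213/198980.
Target odds = 0.85/0.15 = 17/3.
Need 1.5ⁿ ≥ 17/3 ÷ (3213/198980) = 198980/567.
1.5¹⁴ = 4782969/16384 falls short of 198980/567 but 1.5¹⁵ = 14348907/32768 reaches it, so n = 15.

15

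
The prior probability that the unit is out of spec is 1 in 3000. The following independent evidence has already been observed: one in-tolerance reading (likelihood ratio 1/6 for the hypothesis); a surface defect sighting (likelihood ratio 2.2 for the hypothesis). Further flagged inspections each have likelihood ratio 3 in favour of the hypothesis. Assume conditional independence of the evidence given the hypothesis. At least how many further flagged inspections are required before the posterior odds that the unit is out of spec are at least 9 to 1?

11

Prior odds = (1/3000)/(2999/3000) = 1/2999.
Combined Bayes factor of the evidence already in hand = (1/6) × 2.2 = 11/30.
Odds after that evidence = (1/2999) × 11/30 = 11/89970.
Target odds = 9.
Need 3ⁿ ≥ 9 ÷ (11/89970) = 809730/11.
3¹⁰ = 59049 falls short of 809730/11 but 3¹¹ = 177147 reaches it, so n = 11.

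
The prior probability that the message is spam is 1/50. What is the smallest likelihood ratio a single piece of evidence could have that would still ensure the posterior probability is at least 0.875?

Prior odds = 0.02/0.98 = 1/49.
Target odds = 0.875/0.125 = 7.
Required Bayes factor = 7 ÷ (1/49) = 343.

343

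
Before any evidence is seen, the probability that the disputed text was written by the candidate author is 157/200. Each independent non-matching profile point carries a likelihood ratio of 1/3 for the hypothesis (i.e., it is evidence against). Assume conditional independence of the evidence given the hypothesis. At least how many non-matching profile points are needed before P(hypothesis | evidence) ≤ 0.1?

Prior odds = 0.785/0.215 = 157/43.
Likelihood ratio per non-matching profile point = 1/3.
Target odds: 0.1 ÷ 0.9 = 1/9.
Require (1/3)ⁿ ≤ 1/9 ÷ (157/43) = 43/1413.
(1/3)³ = 1/27 is still above 43/1413 but (1/3)⁴ = 1/81 is at or below it, so n = 4.

4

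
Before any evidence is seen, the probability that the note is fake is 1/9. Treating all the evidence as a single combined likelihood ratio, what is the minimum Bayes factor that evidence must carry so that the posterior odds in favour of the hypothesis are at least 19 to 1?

152

Prior odds = (1/9)/(8/9) = 0.125.
Target odds = 19.
Required Bayes factor = 19 ÷ 0.125 = 152.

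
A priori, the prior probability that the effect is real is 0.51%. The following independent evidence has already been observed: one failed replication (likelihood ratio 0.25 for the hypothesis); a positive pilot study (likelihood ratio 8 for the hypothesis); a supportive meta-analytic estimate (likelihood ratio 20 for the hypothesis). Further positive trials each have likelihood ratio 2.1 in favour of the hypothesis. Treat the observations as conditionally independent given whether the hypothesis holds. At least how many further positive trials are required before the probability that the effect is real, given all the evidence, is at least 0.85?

5

Prior odds = 0.0051/0.9949 = 51/9949.
Combined Bayes factor of the evidence already in hand = 0.25 × 8 × 20 = 40.
Odds after that evidence = (51/9949) × 40 = 2040/9949.
Target odds = 0.85/0.15 = 17/3.
Need 2.1ⁿ ≥ 17/3 ÷ (2040/9949) = 9949/360.
2.1⁴ = 19.4481 falls short of 9949/360 but 2.1⁵ = 4084101/100000 reaches it, so n = 5.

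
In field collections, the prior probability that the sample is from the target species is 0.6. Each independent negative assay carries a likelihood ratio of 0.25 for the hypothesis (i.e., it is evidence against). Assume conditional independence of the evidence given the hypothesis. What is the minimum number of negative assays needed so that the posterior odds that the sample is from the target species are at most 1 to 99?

Prior odds: 0.6 ÷ 0.4 = 1.5.
Likelihood ratio per negative assay = 0.25.
Target odds = 1/99.
Require 0.25ⁿ ≤ 1/99 ÷ 1.5 = 2/297.
0.25³ = 0.015625 is still above 2/297 but 0.25⁴ = 0.00390625 is at or below it, so n = 4.

4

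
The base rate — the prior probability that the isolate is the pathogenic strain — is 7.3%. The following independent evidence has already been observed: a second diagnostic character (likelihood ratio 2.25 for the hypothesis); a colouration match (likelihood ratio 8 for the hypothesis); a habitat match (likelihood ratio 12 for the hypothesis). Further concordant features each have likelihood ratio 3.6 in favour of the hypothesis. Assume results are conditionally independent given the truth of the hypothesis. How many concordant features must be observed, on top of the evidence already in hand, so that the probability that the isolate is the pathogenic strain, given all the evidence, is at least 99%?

Prior odds = 0.073/0.927 = 73/927.
Combined Bayes factor of the evidence already in hand = 2.25 × 8 × 12 = 216.
Odds after that evidence = (73/927) × 216 = 1752/103.
Target odds = 0.99/0.01 = 99.
Need 3.6ⁿ ≥ 99 ÷ (1752/103) = 3399/584.
3.6¹ = 3.6 falls short of 3399/584 but 3.6² = 12.96 reaches it, so n = 2.

2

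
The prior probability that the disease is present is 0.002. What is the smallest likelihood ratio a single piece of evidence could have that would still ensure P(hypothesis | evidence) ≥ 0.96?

11976

Prior odds = 0.002/0.998 = 1/499.
Target odds = 0.96/0.04 = 24.
Required Bayes factor = 24 ÷ (1/499) = 11976.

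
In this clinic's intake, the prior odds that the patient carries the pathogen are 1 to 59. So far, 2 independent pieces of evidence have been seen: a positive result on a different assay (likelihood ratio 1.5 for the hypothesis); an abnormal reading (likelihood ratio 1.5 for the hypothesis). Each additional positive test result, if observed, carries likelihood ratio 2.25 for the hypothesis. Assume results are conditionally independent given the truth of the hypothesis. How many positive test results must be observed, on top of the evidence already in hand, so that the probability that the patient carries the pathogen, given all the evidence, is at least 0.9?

Prior odds = 1/59.
Combined Bayes factor of the evidence already in hand = 1.5 × 1.5 = 2.25.
Odds after that evidence = (1/59) × 2.25 = 9/236.
Target odds = 0.9/0.1 = 9.
Need 2.25ⁿ ≥ 9 ÷ (9/236) = 236.
2.25⁶ = 531441/4096 falls short of 236 but 2.25⁷ = 4782969/16384 reaches it, so n = 7.

7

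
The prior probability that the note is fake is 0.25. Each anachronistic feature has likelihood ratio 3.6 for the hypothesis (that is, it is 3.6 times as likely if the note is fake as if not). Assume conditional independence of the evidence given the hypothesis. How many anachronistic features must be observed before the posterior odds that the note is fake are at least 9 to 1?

Prior odds = 0.25/0.75 = 1/3.
Likelihood ratio per anachronistic feature = 3.6.
Target odds = 9.
Need (1/3) × 3.6ⁿ ≥ 9, i.e. 3.6ⁿ ≥ 27.
3.6² = 12.96 falls short of 27 but 3.6³ = 46.656 reaches it, so n = 3.

3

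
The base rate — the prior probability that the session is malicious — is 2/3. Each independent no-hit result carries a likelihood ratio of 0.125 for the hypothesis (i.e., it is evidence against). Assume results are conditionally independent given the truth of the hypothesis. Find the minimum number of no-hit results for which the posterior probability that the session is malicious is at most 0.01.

Prior odds: (2/3) ÷ (1/3) = 2.
Likelihood ratio per no-hit result = 0.125.
Target odds: 0.01 ÷ 0.99 = 1/99.
Require 0.125ⁿ ≤ 1/99 ÷ 2 = 1/198.
0.125² = 0.015625 is still above 1/198 but 0.125³ = 0.001953125 is at or below it, so n = 3.

3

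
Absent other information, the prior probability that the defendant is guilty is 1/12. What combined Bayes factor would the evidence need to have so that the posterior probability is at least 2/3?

Prior odds = (1/12)/(11/12) = 1/11.
Target odds = (2/3)/(1/3) = 2.
Required Bayes factor = 2 ÷ (1/11) = 22.

22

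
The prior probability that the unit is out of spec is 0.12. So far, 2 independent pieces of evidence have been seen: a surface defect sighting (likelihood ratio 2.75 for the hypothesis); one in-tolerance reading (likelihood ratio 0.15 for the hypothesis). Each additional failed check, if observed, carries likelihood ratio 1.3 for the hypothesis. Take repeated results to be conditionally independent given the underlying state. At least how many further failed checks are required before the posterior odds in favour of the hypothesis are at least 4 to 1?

17

Prior odds = 0.12/0.88 = 3/22.
Combined Bayes factor of the evidence already in hand = 2.75 × 0.15 = 0.4125.
Odds after that evidence = (3/22) × 0.4125 = 0.05625.
Target odds = 4.
Need 1.3ⁿ ≥ 4 ÷ 0.05625 = 640/9.
1.3¹⁶ ≈66.5417 falls short of 640/9 but 1.3¹⁷ ≈86.5042 reaches it, so n = 17.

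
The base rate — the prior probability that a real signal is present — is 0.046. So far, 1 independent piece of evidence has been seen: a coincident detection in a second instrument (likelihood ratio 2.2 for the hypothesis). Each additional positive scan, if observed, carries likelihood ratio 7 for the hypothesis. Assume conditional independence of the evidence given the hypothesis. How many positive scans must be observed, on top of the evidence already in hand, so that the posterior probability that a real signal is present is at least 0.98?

Prior odds = 0.046/0.954 = 23/477.
Bayes factor of the evidence already in hand = 2.2.
Odds after that evidence = (23/477) × 2.2 = 253/2385.
Target odds = 0.98/0.02 = 49.
Need 7ⁿ ≥ 49 ÷ (253/2385) = 116865/253.
7³ = 343 falls short of 116865/253 but 7⁴ = 2401 reaches it, so n = 4.

4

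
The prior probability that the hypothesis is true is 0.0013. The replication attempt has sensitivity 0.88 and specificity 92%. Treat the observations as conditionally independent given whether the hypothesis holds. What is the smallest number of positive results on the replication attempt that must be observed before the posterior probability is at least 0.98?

5

Prior odds: 0.0013 ÷ 0.9987 = 13/9987.
False-positive rate = 1 − 0.92 = 0.08; likelihood ratio of a positive = 0.88/0.08 = 11.
Target odds: 0.98 ÷ 0.02 = 49.
Require 11ⁿ ≥ 49 ÷ (13/9987) = 489363/13.
11⁴ = 14641 falls short of 489363/13 but 11⁵ = 161051 reaches it, so n = 5.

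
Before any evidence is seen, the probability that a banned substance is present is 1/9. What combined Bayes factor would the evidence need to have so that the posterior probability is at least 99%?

792

Prior odds = (1/9)/(8/9) = 0.125.
Target odds = 0.99/0.01 = 99.
Required Bayes factor = 99 ÷ 0.125 = 792.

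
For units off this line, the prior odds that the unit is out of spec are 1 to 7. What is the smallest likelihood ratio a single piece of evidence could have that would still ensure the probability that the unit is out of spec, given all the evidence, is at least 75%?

21

Prior odds = 1/7.
Target odds = 0.75/0.25 = 3.
Required Bayes factor = 3 ÷ (1/7) = 21.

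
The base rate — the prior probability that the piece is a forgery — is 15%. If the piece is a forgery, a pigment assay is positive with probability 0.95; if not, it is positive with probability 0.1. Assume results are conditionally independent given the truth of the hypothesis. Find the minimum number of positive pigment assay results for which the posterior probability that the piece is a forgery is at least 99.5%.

Prior odds = 0.15/0.85 = 3/17.
Likelihood ratio of a positive = 0.95/0.1 = 9.5.
Target posterior odds = 0.995/0.005 = 199.
Need (3/17) × 9.5ⁿ ≥ 199, i.e. 9.5ⁿ ≥ 3383/3.
9.5³ = 857.375 falls short of 3383/3 but 9.5⁴ = 8145.0625 reaches it, so n = 4.

4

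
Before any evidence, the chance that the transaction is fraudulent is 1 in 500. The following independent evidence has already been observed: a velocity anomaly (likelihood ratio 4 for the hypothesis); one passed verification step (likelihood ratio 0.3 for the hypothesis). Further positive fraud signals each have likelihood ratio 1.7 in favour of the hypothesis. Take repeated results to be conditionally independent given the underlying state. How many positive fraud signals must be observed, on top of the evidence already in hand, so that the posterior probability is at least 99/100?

21

Prior odds = 0.002/0.998 = 1/499.
Combined Bayes factor of the evidence already in hand = 4 × 0.3 = 1.2.
Odds after that evidence = (1/499) × 1.2 = 6/2495.
Target odds = 0.99/0.01 = 99.
Need 1.7ⁿ ≥ 99 ÷ (6/2495) = 41167.5.
1.7²⁰ ≈40642.3 falls short of 41167.5 but 1.7²¹ ≈69091.9 reaches it, so n = 21.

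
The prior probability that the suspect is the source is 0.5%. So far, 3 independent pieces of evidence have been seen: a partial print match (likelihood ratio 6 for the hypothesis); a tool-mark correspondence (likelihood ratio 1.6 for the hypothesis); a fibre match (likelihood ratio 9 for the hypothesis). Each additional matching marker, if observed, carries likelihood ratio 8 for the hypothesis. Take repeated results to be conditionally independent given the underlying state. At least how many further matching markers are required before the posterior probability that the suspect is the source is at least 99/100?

Prior odds = 0.005/0.995 = 1/199.
Combined Bayes factor of the evidence already in hand = 6 × 1.6 × 9 = 86.4.
Odds after that evidence = (1/199) × 86.4 = 432/995.
Target odds = 0.99/0.01 = 99.
Need 8ⁿ ≥ 99 ÷ (432/995) = 10945/48.
8² = 64 falls short of 10945/48 but 8³ = 512 reaches it, so n = 3.

3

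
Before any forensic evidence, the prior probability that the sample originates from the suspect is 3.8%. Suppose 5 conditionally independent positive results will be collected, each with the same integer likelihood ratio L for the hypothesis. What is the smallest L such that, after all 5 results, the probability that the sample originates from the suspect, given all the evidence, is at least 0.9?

3

Prior odds = 0.038/0.962 = 19/481.
Target odds = 0.9/0.1 = 9.
Need L⁵ ≥ 9 ÷ (19/481) = 4329/19.
2⁵ = 32 < 4329/19 ≤ 243 = 3⁵, so L = 3.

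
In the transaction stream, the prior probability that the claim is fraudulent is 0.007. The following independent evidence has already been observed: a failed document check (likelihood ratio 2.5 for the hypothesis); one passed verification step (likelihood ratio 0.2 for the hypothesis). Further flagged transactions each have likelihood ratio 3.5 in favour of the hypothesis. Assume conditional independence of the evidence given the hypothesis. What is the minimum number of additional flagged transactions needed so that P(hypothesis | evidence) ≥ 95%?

Prior odds = 0.007/0.993 = 7/993.
Combined Bayes factor of the evidence already in hand = 2.5 × 0.2 = 0.5.
Odds after that evidence = (7/993) × 0.5 = 7/1986.
Target odds = 0.95/0.05 = 19.
Need 3.5ⁿ ≥ 19 ÷ (7/1986) = 37734/7.
3.5⁶ = 1838.265625 falls short of 37734/7 but 3.5⁷ = 823543/128 reaches it, so n = 7.

7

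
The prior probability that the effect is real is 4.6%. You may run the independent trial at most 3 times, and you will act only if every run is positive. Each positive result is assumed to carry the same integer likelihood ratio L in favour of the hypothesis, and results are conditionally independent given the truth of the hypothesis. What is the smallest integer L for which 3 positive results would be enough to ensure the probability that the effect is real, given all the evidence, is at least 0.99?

13

Prior odds = 0.046/0.954 = 23/477.
Target odds = 0.99/0.01 = 99.
Need L³ ≥ 99 ÷ (23/477) = 47223/23.
12³ = 1728 < 47223/23 ≤ 2197 = 13³, so L = 13.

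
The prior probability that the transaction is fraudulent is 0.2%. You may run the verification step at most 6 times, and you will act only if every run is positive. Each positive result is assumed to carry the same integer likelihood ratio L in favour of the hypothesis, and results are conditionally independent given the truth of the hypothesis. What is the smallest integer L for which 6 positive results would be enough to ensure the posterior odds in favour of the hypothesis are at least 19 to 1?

Prior odds = 0.002/0.998 = 1/499.
Target odds = 19.
Need L⁶ ≥ 19 ÷ (1/499) = 9481.
4⁶ = 4096 < 9481 ≤ 15625 = 5⁶, so L = 5.

5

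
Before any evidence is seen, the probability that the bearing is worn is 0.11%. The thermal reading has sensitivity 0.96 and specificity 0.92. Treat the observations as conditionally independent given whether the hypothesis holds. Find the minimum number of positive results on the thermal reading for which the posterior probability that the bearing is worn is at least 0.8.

Prior odds = 0.0011/0.9989 = 11/9989.
False-positive rate = 1 − 0.92 = 0.08; likelihood ratio of a positive = 0.96/0.08 = 12.
Target posterior odds = 0.8/0.2 = 4.
Need (11/9989) × 12ⁿ ≥ 4, i.e. 12ⁿ ≥ 39956/11.
12³ = 1728 falls short of 39956/11 but 12⁴ = 20736 reaches it, so n = 4.

4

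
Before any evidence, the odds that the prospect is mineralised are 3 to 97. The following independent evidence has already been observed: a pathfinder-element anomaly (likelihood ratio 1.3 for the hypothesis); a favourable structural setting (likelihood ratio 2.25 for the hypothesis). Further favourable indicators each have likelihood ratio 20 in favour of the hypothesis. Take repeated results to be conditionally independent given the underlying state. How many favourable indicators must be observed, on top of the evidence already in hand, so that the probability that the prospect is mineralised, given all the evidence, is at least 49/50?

3

Prior odds = 3/97.
Combined Bayes factor of the evidence already in hand = 1.3 × 2.25 = 2.925.
Odds after that evidence = (3/97) × 2.925 = 351/3880.
Target odds = 0.98/0.02 = 49.
Need 20ⁿ ≥ 49 ÷ (351/3880) = 190120/351.
20² = 400 falls short of 190120/351 but 20³ = 8000 reaches it, so n = 3.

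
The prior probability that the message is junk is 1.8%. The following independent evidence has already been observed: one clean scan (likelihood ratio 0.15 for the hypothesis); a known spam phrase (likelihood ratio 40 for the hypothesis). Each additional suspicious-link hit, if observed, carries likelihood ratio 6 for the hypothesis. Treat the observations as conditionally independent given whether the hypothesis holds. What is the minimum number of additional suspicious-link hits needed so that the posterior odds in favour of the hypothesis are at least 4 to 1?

Prior odds = 0.018/0.982 = 9/491.
Combined Bayes factor of the evidence already in hand = 0.15 × 40 = 6.
Odds after that evidence = (9/491) × 6 = 54/491.
Target odds = 4.
Need 6ⁿ ≥ 4 ÷ (54/491) = 982/27.
6² = 36 falls short of 982/27 but 6³ = 216 reaches it, so n = 3.

3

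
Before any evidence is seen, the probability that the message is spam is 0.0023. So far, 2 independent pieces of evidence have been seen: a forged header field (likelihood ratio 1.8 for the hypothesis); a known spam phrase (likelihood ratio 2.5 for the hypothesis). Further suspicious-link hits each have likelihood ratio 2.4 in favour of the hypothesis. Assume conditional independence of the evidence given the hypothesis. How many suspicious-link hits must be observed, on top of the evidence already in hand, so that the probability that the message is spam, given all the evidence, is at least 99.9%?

14

Prior odds = 0.0023/0.9977 = 23/9977.
Combined Bayes factor of the evidence already in hand = 1.8 × 2.5 = 4.5.
Odds after that evidence = (23/9977) × 4.5 = 207/19954.
Target odds = 0.999/0.001 = 999.
Need 2.4ⁿ ≥ 999 ÷ (207/19954) = 2214894/23.
2.4¹³ ≈87648.8 falls short of 2214894/23 but 2.4¹⁴ ≈210357 reaches it, so n = 14.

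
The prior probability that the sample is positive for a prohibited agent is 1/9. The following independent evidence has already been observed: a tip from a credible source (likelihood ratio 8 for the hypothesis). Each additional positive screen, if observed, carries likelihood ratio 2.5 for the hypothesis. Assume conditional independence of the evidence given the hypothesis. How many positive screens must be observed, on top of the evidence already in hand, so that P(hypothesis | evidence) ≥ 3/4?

Prior odds = (1/9)/(8/9) = 0.125.
Bayes factor of the evidence already in hand = 8.
Odds after that evidence = 0.125 × 8 = 1.
Target odds = 0.75/0.25 = 3.
Need 2.5ⁿ ≥ 3 ÷ 1 = 3.
2.5¹ = 2.5 falls short of 3 but 2.5² = 6.25 reaches it, so n = 2.

2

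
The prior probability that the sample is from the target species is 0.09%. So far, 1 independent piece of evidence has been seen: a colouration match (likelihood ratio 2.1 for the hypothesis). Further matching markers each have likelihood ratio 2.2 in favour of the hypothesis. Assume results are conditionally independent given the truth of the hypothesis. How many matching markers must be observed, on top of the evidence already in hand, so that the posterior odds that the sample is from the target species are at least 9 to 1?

Prior odds = 0.0009/0.9991 = 9/9991.
Bayes factor of the evidence already in hand = 2.1.
Odds after that evidence = (9/9991) × 2.1 = 189/99910.
Target odds = 9.
Need 2.2ⁿ ≥ 9 ÷ (189/99910) = 99910/21.
2.2¹⁰ ≈2655.99 falls short of 99910/21 but 2.2¹¹ ≈5843.18 reaches it, so n = 11.

11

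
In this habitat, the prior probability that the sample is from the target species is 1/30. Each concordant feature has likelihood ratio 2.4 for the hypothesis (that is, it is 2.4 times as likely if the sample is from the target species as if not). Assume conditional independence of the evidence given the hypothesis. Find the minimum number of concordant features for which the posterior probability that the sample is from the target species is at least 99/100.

10

Prior odds: (1/30) ÷ (29/30) = 1/29.
Likelihood ratio per concordant feature = 2.4.
Target posterior odds = 0.99/0.01 = 99.
Require 2.4ⁿ ≥ 99 ÷ (1/29) = 2871.
2.4⁹ ≈2641.81 falls short of 2871 but 2.4¹⁰ ≈6340.34 reaches it, so n = 10.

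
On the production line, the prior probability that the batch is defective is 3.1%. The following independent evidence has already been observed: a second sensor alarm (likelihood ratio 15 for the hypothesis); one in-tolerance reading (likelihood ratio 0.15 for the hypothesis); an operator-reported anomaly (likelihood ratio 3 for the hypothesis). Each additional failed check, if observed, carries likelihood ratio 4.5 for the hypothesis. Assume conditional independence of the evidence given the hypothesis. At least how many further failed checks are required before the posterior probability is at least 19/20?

Prior odds = 0.031/0.969 = 31/969.
Combined Bayes factor of the evidence already in hand = 15 × 0.15 × 3 = 6.75.
Odds after that evidence = (31/969) × 6.75 = 279/1292.
Target odds = 0.95/0.05 = 19.
Need 4.5ⁿ ≥ 19 ÷ (279/1292) = 24548/279.
4.5² = 20.25 falls short of 24548/279 but 4.5³ = 91.125 reaches it, so n = 3.

3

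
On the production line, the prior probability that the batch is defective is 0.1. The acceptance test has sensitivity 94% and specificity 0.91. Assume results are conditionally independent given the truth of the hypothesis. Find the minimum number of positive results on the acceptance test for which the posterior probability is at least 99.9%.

4

Prior odds = 0.1/0.9 = 1/9.
False-positive rate = 1 − 0.91 = 0.09; likelihood ratio of a positive = 0.94/0.09 = 94/9.
Target odds: 0.999 ÷ 0.001 = 999.
Need (1/9) × (94/9)ⁿ ≥ 999, i.e. (94/9)ⁿ ≥ 8991.
(94/9)³ = 830584/729 falls short of 8991 but (94/9)⁴ = 78074896/6561 reaches it, so n = 4.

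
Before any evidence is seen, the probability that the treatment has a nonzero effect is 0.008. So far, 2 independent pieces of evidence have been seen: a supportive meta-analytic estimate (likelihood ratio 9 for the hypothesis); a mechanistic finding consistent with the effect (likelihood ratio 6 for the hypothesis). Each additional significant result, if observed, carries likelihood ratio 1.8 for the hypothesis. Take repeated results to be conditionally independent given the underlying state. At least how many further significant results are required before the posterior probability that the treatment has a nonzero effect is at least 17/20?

5

Prior odds = 0.008/0.992 = 1/124.
Combined Bayes factor of the evidence already in hand = 9 × 6 = 54.
Odds after that evidence = (1/124) × 54 = 27/62.
Target odds = 0.85/0.15 = 17/3.
Need 1.8ⁿ ≥ 17/3 ÷ (27/62) = 1054/81.
1.8⁴ = 10.4976 falls short of 1054/81 but 1.8⁵ = 18.89568 reaches it, so n = 5.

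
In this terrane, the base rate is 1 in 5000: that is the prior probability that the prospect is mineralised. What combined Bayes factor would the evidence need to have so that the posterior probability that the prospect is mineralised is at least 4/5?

19996

Prior odds = 0.0002/0.9998 = 1/4999.
Target odds = 0.8/0.2 = 4.
Required Bayes factor = 4 ÷ (1/4999) = 19996.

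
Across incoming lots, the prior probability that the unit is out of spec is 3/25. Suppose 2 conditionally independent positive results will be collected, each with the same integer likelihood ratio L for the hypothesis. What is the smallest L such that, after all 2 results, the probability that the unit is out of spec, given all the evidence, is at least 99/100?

27

Prior odds = 0.12/0.88 = 3/22.
Target odds = 0.99/0.01 = 99.
Need L² ≥ 99 ÷ (3/22) = 726.
26² = 676 < 726 ≤ 729 = 27², so L = 27.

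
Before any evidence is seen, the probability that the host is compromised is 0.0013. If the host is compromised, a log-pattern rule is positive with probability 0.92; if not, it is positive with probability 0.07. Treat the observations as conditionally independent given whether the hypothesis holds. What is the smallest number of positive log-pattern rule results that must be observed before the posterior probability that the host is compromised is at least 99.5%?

Prior odds = 0.0013/0.9987 = 13/9987.
Likelihood ratio of a positive = 0.92/0.07 = 92/7.
Target posterior odds = 0.995/0.005 = 199.
Require (92/7)ⁿ ≥ 199 ÷ (13/9987) = 1987413/13.
(92/7)⁴ = 71639296/2401 falls short of 1987413/13 but (92/7)⁵ ≈392147 reaches it, so n = 5.

5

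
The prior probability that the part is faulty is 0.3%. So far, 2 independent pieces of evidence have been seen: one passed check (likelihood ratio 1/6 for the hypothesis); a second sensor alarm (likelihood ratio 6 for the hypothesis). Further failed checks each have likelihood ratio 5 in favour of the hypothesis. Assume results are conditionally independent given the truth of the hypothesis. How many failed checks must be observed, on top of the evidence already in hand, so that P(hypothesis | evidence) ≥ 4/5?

5

Prior odds = 0.003/0.997 = 3/997.
Combined Bayes factor of the evidence already in hand = (1/6) × 6 = 1.
Odds after that evidence = (3/997) × 1 = 3/997.
Target odds = 0.8/0.2 = 4.
Need 5ⁿ ≥ 4 ÷ (3/997) = 3988/3.
5⁴ = 625 falls short of 3988/3 but 5⁵ = 3125 reaches it, so n = 5.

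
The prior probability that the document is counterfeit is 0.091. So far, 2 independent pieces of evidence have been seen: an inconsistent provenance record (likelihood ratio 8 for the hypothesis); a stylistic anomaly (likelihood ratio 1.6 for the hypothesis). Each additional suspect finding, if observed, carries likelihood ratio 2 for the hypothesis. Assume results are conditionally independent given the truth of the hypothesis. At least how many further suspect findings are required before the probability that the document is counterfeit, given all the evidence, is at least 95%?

4

Prior odds = 0.091/0.909 = 91/909.
Combined Bayes factor of the evidence already in hand = 8 × 1.6 = 12.8.
Odds after that evidence = (91/909) × 12.8 = 5824/4545.
Target odds = 0.95/0.05 = 19.
Need 2ⁿ ≥ 19 ÷ (5824/4545) = 86355/5824.
2³ = 8 falls short of 86355/5824 but 2⁴ = 16 reaches it, so n = 4.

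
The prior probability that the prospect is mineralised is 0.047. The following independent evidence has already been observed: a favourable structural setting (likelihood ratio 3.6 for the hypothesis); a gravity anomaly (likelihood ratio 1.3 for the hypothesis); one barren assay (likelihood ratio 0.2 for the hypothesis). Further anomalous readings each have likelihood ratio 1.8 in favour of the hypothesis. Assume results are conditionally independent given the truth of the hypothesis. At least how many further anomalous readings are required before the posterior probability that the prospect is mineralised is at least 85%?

Prior odds = 0.047/0.953 = 47/953.
Combined Bayes factor of the evidence already in hand = 3.6 × 1.3 × 0.2 = 0.936.
Odds after that evidence = (47/953) × 0.936 = 5499/119125.
Target odds = 0.85/0.15 = 17/3.
Need 1.8ⁿ ≥ 17/3 ÷ (5499/119125) = 2025125/16497.
1.8⁸ = 43046721/390625 falls short of 2025125/16497 but 1.8⁹ = 387420489/1953125 reaches it, so n = 9.

9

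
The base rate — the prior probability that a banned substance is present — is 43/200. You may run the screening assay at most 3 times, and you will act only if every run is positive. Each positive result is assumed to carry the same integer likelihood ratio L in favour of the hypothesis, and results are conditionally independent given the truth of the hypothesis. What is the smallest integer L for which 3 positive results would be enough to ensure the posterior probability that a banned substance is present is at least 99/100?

8

Prior odds = 0.215/0.785 = 43/157.
Target odds = 0.99/0.01 = 99.
Need L³ ≥ 99 ÷ (43/157) = 15543/43.
7³ = 343 < 15543/43 ≤ 512 = 8³, so L = 8.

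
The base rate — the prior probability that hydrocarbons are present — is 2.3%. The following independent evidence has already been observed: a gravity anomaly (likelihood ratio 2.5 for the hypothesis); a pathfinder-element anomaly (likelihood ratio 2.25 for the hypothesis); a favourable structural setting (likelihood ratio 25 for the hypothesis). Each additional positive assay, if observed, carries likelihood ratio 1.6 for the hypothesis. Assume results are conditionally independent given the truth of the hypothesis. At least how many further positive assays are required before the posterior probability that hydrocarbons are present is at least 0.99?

Prior odds = 0.023/0.977 = 23/977.
Combined Bayes factor of the evidence already in hand = 2.5 × 2.25 × 25 = 140.625.
Odds after that evidence = (23/977) × 140.625 = 25875/7816.
Target odds = 0.99/0.01 = 99.
Need 1.6ⁿ ≥ 99 ÷ (25875/7816) = 85976/2875.
1.6⁷ = 2097152/78125 falls short of 85976/2875 but 1.6⁸ = 16777216/390625 reaches it, so n = 8.

8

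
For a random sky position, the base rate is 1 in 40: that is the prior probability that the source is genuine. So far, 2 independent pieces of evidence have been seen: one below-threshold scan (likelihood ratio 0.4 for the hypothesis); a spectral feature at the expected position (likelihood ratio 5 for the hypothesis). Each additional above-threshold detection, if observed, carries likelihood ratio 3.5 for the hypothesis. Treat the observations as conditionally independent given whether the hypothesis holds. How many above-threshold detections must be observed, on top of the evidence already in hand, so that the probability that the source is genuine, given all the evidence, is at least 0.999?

8

Prior odds = 0.025/0.975 = 1/39.
Combined Bayes factor of the evidence already in hand = 0.4 × 5 = 2.
Odds after that evidence = (1/39) × 2 = 2/39.
Target odds = 0.999/0.001 = 999.
Need 3.5ⁿ ≥ 999 ÷ (2/39) = 19480.5.
3.5⁷ = 823543/128 falls short of 19480.5 but 3.5⁸ = 5764801/256 reaches it, so n = 8.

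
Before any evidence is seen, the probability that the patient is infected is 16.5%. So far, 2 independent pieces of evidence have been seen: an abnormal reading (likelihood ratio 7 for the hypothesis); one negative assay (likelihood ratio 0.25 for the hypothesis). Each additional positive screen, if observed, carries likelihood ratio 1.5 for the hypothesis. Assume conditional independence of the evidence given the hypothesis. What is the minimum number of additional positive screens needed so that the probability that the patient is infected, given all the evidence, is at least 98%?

Prior odds = 0.165/0.835 = 33/167.
Combined Bayes factor of the evidence already in hand = 7 × 0.25 = 1.75.
Odds after that evidence = (33/167) × 1.75 = 231/668.
Target odds = 0.98/0.02 = 49.
Need 1.5ⁿ ≥ 49 ÷ (231/668) = 4676/33.
1.5¹² = 531441/4096 falls short of 4676/33 but 1.5¹³ = 1594323/8192 reaches it, so n = 13.

13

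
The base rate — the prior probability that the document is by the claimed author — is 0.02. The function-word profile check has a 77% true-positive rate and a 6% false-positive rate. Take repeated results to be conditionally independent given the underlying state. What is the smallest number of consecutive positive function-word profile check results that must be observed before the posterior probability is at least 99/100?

4

Prior odds: 0.02 ÷ 0.98 = 1/49.
Likelihood ratio of a positive result = 0.77/0.06 = 77/6.
Target posterior odds = 0.99/0.01 = 99.
Need (1/49) × (77/6)ⁿ ≥ 99, i.e. (77/6)ⁿ ≥ 4851.
(77/6)³ = 456533/216 falls short of 4851 but (77/6)⁴ = 35153041/1296 reaches it, so n = 4.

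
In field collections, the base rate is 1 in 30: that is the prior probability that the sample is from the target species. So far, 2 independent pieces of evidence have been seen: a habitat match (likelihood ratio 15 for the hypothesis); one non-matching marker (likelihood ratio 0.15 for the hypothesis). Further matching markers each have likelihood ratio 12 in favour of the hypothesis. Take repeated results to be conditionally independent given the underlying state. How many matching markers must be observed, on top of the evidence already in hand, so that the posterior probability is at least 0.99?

3

Prior odds = (1/30)/(29/30) = 1/29.
Combined Bayes factor of the evidence already in hand = 15 × 0.15 = 2.25.
Odds after that evidence = (1/29) × 2.25 = 9/116.
Target odds = 0.99/0.01 = 99.
Need 12ⁿ ≥ 99 ÷ (9/116) = 1276.
12² = 144 falls short of 1276 but 12³ = 1728 reaches it, so n = 3.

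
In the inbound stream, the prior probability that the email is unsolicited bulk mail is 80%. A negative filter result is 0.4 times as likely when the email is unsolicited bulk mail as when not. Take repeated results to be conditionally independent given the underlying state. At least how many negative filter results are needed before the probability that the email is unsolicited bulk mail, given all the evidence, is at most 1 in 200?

8

Prior odds: 0.8 ÷ 0.2 = 4.
Likelihood ratio per negative filter result = 0.4.
Target odds: 0.005 ÷ 0.995 = 1/199.
Need 4 × 0.4ⁿ ≤ 1/199, i.e. 0.4ⁿ ≤ 1/796.
0.4⁷ = 128/78125 is still above 1/796 but 0.4⁸ = 256/390625 is at or below it, so n = 8.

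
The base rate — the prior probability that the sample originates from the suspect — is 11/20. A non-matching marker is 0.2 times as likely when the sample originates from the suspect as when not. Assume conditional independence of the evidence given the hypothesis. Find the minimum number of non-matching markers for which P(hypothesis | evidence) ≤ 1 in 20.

Prior odds = 0.55/0.45 = 11/9.
Likelihood ratio per non-matching marker = 0.2.
Target posterior odds = 0.05/0.95 = 1/19.
Require 0.2ⁿ ≤ 1/19 ÷ (11/9) = 9/209.
0.2¹ = 0.2 is still above 9/209 but 0.2² = 0.04 is at or below it, so n = 2.

2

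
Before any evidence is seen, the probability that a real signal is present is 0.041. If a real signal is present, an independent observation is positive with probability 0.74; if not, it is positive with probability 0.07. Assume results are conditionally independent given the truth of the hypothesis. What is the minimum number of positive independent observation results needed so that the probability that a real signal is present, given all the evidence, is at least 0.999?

Prior odds = 0.041/0.959 = 41/959.
Likelihood ratio of a positive = 0.74/0.07 = 74/7.
Target posterior odds = 0.999/0.001 = 999.
Need (41/959) × (74/7)ⁿ ≥ 999, i.e. (74/7)ⁿ ≥ 958041/41.
(74/7)⁴ = 29986576/2401 falls short of 958041/41 but (74/7)⁵ ≈132029 reaches it, so n = 5.

5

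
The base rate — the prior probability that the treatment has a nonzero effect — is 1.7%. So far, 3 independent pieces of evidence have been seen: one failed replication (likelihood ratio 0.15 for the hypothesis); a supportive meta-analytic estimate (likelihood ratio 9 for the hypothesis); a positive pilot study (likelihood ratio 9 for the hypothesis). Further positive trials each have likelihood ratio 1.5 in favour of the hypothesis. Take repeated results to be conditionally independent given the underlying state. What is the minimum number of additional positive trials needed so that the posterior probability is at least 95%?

12

Prior odds = 0.017/0.983 = 17/983.
Combined Bayes factor of the evidence already in hand = 0.15 × 9 × 9 = 12.15.
Odds after that evidence = (17/983) × 12.15 = 4131/19660.
Target odds = 0.95/0.05 = 19.
Need 1.5ⁿ ≥ 19 ÷ (4131/19660) = 373540/4131.
1.5¹¹ = 177147/2048 falls short of 373540/4131 but 1.5¹² = 531441/4096 reaches it, so n = 12.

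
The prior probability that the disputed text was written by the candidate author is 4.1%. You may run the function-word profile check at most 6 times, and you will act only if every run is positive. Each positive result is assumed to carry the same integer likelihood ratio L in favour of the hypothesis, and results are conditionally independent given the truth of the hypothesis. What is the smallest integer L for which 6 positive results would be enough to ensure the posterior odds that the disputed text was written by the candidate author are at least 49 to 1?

4

Prior odds = 0.041/0.959 = 41/959.
Target odds = 49.
Need L⁶ ≥ 49 ÷ (41/959) = 46991/41.
3⁶ = 729 < 46991/41 ≤ 4096 = 4⁶, so L = 4.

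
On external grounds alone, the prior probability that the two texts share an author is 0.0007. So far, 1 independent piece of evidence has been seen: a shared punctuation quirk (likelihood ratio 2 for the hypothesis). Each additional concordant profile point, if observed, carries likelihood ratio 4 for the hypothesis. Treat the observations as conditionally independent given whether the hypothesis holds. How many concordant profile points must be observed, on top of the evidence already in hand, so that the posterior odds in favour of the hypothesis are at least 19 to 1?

Prior odds = 0.0007/0.9993 = 7/9993.
Bayes factor of the evidence already in hand = 2.
Odds after that evidence = (7/9993) × 2 = 14/9993.
Target odds = 19.
Need 4ⁿ ≥ 19 ÷ (14/9993) = 189867/14.
4⁶ = 4096 falls short of 189867/14 but 4⁷ = 16384 reaches it, so n = 7.

7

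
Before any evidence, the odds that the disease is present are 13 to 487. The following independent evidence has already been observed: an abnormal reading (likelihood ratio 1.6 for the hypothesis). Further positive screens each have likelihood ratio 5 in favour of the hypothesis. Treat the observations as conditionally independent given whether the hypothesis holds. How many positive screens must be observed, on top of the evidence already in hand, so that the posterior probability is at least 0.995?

Prior odds = 13/487.
Bayes factor of the evidence already in hand = 1.6.
Odds after that evidence = (13/487) × 1.6 = 104/2435.
Target odds = 0.995/0.005 = 199.
Need 5ⁿ ≥ 199 ÷ (104/2435) = 484565/104.
5⁵ = 3125 falls short of 484565/104 but 5⁶ = 15625 reaches it, so n = 6.

6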